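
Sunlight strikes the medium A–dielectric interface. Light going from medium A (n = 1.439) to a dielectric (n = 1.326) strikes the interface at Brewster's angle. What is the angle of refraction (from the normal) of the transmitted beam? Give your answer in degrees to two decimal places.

First find Brewster's angle: tan θ_B = 1.326/1.439 = 0.9215, giving θ_B = 42.66°.
At Brewster's angle the reflected and refracted rays are perpendicular, so θ_t = 90° − θ_B = 90° − 42.66° = 47.34°.

θ_t ≈ 47.34°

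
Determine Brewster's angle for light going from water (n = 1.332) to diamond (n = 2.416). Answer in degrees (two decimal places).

θ_B ≈ 61.13°

Here n₂/n₁ = 2.416/1.332 = 1.8138, and Brewster's law gives tan θ_B = n₂/n₁.
θ_B = arctan(1.8138) = 61.13°.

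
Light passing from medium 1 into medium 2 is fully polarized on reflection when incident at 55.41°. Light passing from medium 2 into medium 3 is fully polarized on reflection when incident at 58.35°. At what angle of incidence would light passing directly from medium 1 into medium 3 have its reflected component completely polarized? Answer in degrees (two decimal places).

θ_B ≈ 66.97°

tan θ_B(1→2) = n₂/n₁ = tan 55.41° = 1.4501.
tan θ_B(2→3) = n₃/n₂ = tan 58.35° = 1.6223.
Multiplying, n₃/n₁ = 1.4501 × 1.6223 = 2.3525, and θ_B(1→3) = arctan 2.3525 = 66.97°.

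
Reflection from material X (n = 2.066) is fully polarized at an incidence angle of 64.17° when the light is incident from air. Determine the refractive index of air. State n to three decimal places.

n ≈ 1.000

Full polarization of the reflected beam means tan θ_B = n₂/n₁, where n₁ is the incident medium (air).
n₁ = n₂ / tan θ_B = 2.066 / tan 64.17° = 1.000.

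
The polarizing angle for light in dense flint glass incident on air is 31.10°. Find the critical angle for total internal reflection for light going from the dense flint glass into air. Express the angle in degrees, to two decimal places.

From Brewster, n₂/n₁ = tan θ_B = tan 31.10° = 0.6032.
Then sin θ_c = n₂/n₁ = 0.6032, so θ_c = arcsin 0.6032 = 37.10°.

θ_c ≈ 37.10°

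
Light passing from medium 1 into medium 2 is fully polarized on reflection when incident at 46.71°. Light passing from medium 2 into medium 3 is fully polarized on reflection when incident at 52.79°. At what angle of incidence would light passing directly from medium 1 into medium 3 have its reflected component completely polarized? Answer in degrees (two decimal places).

θ_B ≈ 54.42°

Each Brewster angle gives a ratio: n₂/n₁ = tan 46.71° = 1.0615, n₃/n₂ = tan 52.79° = 1.3170.
Multiplying, n₃/n₁ = 1.0615 × 1.3170 = 1.3980, and θ_B(1→3) = arctan 1.3980 = 54.42°.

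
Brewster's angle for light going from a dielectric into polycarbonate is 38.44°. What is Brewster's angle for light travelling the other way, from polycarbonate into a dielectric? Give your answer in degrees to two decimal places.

tan θ_B' = n₁/n₂ = 1/tan θ_B, so θ_B' = 90° − θ_B.
θ_B' = 90° − 38.44° = 51.56°.

θ_B' ≈ 51.56°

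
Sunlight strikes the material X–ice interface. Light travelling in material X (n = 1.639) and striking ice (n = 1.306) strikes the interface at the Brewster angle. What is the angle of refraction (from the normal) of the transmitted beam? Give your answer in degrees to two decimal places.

First find Brewster's angle: tan θ_B = 1.306/1.639 = 0.7968, giving θ_B = 38.55°.
At Brewster's angle the reflected and refracted rays are perpendicular, so θ_t = 90° − θ_B = 90° − 38.55° = 51.45°.

θ_t ≈ 51.45°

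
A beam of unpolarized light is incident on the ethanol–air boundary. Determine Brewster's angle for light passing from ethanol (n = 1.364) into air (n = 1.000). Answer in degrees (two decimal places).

At Brewster's angle the reflected and refracted rays are perpendicular, which with Snell's law gives tan θ_B = n₂/n₁.
Here n₂/n₁ = 1.000/1.364 = 0.7331, and Brewster's law gives tan θ_B = n₂/n₁. Taking the arctangent, θ_B = 36.25°.

θ_B ≈ 36.25°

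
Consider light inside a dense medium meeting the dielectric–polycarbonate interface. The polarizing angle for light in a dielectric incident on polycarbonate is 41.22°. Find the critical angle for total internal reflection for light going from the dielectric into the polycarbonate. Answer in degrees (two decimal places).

tan θ_B = n₂/n₁ = tan 41.22° = 0.8761.
Total internal reflection: sin θ_c = n₂/n₁ = 0.8761.
θ_c = arcsin(0.8761) = 61.17°.

θ_c ≈ 61.17°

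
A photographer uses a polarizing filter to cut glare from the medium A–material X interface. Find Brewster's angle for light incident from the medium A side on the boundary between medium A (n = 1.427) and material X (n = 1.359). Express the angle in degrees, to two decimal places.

Here n₂/n₁ = 1.359/1.427 = 0.9523, and Brewster's law gives tan θ_B = n₂/n₁. Taking the arctangent, θ_B = 43.60°.

θ_B ≈ 43.60°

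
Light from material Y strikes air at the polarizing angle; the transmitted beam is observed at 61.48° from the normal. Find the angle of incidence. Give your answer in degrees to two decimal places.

Brewster's condition makes the reflected and refracted beams perpendicular: θ_B + θ_t = 90°.
So θ_B = 90° − θ_t = 90° − 61.48° = 28.52°.

θ_B ≈ 28.52°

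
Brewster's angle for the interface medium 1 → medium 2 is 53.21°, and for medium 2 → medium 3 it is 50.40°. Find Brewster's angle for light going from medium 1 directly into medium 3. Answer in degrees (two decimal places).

Each Brewster angle gives a ratio: n₂/n₁ = tan 53.21° = 1.3372, n₃/n₂ = tan 50.40° = 1.2088.
Multiplying, n₃/n₁ = 1.3372 × 1.2088 = 1.6164, and θ_B(1→3) = arctan 1.6164 = 58.26°.

θ_B ≈ 58.26°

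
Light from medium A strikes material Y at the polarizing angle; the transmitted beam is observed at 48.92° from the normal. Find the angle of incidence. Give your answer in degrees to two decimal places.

Brewster's condition makes the reflected and refracted beams perpendicular: θ_B + θ_t = 90°.
θ_B = 90° − 48.92° = 41.08°.

θ_B ≈ 41.08°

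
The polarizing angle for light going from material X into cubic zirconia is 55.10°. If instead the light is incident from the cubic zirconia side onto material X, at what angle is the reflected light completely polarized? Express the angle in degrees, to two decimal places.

θ_B' ≈ 34.90°

tan θ_B' = n₁/n₂ = 1/tan θ_B, so θ_B' = 90° − θ_B.
θ_B' = 90° − 55.10° = 34.90°.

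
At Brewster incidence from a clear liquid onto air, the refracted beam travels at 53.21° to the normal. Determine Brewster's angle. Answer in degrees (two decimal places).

θ_B ≈ 36.79°

At Brewster's angle the reflected and refracted rays are perpendicular, so θ_B + θ_t = 90°.
θ_B = 90° − 53.21° = 36.79°.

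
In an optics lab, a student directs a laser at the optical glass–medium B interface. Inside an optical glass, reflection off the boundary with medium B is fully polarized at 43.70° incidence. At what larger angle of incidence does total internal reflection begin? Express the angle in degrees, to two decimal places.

From Brewster, n₂/n₁ = tan θ_B = tan 43.70° = 0.9556.
Then sin θ_c = n₂/n₁ = 0.9556, so θ_c = arcsin 0.9556 = 72.87°.

θ_c ≈ 72.87°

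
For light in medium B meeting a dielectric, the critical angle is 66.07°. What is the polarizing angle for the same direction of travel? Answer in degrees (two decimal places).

At the critical angle sin θ_c = n₂/n₁, giving n₂/n₁ = sin 66.07° = 0.9140.
Then tan θ_B = n₂/n₁ = 0.9140, so θ_B = arctan 0.9140 = 42.43°.

θ_B ≈ 42.43°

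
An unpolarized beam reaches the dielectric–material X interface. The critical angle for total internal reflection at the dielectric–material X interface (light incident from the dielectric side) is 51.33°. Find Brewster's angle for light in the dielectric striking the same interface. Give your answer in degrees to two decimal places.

sin θ_c = n₂/n₁, so n₂/n₁ = sin 51.33° = 0.7808.
Brewster: tan θ_B = n₂/n₁ = 0.7808.
θ_B = arctan(0.7808) = 37.98°.

θ_B ≈ 37.98°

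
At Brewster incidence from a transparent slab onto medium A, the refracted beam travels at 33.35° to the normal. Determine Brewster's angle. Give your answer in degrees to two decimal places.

Since the reflected and refracted rays are at right angles at the polarizing angle, θ_B + θ_t = 90°.
θ_B = 90° − 33.35° = 56.65°.

θ_B ≈ 56.65°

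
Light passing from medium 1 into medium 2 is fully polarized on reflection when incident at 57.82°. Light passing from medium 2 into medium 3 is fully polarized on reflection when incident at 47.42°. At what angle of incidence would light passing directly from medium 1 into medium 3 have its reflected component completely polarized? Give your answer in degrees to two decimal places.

θ_B ≈ 59.96°

n₂/n₁ = tan 57.82° = 1.5892 and n₃/n₂ = tan 47.42° = 1.0883.
So n₃/n₁ = (n₂/n₁)(n₃/n₂) = 1.5892 × 1.0883 = 1.7295.
θ_B(1→3) = arctan(1.7295) = 59.96°.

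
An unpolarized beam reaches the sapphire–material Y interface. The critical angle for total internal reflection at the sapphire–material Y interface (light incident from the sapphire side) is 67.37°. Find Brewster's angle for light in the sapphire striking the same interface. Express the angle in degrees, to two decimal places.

θ_B ≈ 42.71°

At the critical angle sin θ_c = n₂/n₁, giving n₂/n₁ = sin 67.37° = 0.9230.
Then tan θ_B = n₂/n₁ = 0.9230, so θ_B = arctan 0.9230 = 42.71°.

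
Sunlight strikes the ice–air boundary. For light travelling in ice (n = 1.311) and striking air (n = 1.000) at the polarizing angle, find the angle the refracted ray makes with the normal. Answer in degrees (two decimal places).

tan θ_B = n₂/n₁ = 1.000/1.311 = 0.7628, so θ_B = 37.34°.
The refracted ray is perpendicular to the reflected ray, so θ_t = 90° − θ_B = 52.66°.

θ_t ≈ 52.66°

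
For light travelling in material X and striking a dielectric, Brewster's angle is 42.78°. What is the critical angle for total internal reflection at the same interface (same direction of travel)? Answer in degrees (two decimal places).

n₂/n₁ = tan 42.78° = 0.9254; the critical angle satisfies sin θ_c = n₂/n₁.
θ_c = arcsin(0.9254) = 67.72°.

θ_c ≈ 67.72°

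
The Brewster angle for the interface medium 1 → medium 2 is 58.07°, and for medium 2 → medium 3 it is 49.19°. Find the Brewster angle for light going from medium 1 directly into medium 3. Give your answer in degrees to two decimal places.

Each Brewster angle gives a ratio: n₂/n₁ = tan 58.07° = 1.6047, n₃/n₂ = tan 49.19° = 1.1581.
So n₃/n₁ = (n₂/n₁)(n₃/n₂) = 1.6047 × 1.1581 = 1.8584.
θ_B(1→3) = arctan(1.8584) = 61.72°.

θ_B ≈ 61.72°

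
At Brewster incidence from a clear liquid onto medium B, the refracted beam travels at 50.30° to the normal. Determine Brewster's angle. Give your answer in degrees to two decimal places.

θ_B ≈ 39.70°

Since the reflected and refracted rays are at right angles at the polarizing angle, θ_B + θ_t = 90°.
θ_B = 90° − 50.30° = 39.70°.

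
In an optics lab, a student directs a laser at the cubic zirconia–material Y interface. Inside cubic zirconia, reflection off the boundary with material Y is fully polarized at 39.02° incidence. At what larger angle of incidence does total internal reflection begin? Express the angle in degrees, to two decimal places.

n₂/n₁ = tan 39.02° = 0.8104; the critical angle satisfies sin θ_c = n₂/n₁.
θ_c = arcsin(0.8104) = 54.13°.

θ_c ≈ 54.13°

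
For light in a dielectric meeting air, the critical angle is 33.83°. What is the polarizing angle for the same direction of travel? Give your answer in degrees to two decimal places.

θ_B ≈ 29.11°

At the critical angle sin θ_c = n₂/n₁, giving n₂/n₁ = sin 33.83° = 0.5567.
Then tan θ_B = n₂/n₁ = 0.5567, so θ_B = arctan 0.5567 = 29.11°.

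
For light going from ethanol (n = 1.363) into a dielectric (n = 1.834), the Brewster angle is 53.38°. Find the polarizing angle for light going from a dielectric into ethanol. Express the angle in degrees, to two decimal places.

tan θ_B' = n₁/n₂ = 1/tan θ_B, so θ_B' = 90° − θ_B.
θ_B' = 90° − 53.38° = 36.62°.

θ_B' ≈ 36.62°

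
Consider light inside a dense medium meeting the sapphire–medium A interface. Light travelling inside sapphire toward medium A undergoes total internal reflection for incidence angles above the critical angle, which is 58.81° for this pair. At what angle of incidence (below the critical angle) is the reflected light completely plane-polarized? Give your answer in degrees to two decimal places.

θ_B ≈ 40.55°

n₂/n₁ = sin θ_c = sin 58.81° = 0.8555.
tan θ_B equals the same ratio, so θ_B = arctan(0.8555) = 40.55°.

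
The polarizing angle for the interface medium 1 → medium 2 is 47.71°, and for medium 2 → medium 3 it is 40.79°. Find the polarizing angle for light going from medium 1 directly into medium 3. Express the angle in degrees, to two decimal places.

n₂/n₁ = tan 47.71° = 1.0994 and n₃/n₂ = tan 40.79° = 0.8629.
Multiplying, n₃/n₁ = 1.0994 × 0.8629 = 0.9486, and θ_B(1→3) = arctan 0.9486 = 43.49°.

θ_B ≈ 43.49°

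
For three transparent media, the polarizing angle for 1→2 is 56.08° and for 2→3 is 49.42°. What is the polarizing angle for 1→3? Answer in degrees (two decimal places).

θ_B ≈ 60.06°

Each Brewster angle gives a ratio: n₂/n₁ = tan 56.08° = 1.4870, n₃/n₂ = tan 49.42° = 1.1675.
So n₃/n₁ = (n₂/n₁)(n₃/n₂) = 1.4870 × 1.1675 = 1.7362.
θ_B(1→3) = arctan(1.7362) = 60.06°.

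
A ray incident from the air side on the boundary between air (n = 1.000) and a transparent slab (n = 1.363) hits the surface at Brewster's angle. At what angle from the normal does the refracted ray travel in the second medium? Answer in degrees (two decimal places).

θ_t ≈ 36.27°

θ_B = arctan(n₂/n₁) = arctan(1.363/1.000) = 53.73°.
The refracted ray is perpendicular to the reflected ray, so θ_t = 90° − θ_B = 36.27°.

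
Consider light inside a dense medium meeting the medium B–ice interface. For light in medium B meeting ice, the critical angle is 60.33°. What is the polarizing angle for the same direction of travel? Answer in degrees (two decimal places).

n₂/n₁ = sin θ_c = sin 60.33° = 0.8689.
tan θ_B equals the same ratio, so θ_B = arctan(0.8689) = 40.99°.

θ_B ≈ 40.99°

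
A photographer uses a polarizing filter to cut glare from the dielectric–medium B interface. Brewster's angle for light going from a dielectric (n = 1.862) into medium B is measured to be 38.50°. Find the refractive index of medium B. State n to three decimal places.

Full polarization of the reflected beam means tan θ_B = n₂/n₁, where n₁ is the incident medium (a dielectric).
n₂ = n₁ tan θ_B = 1.862 × tan 38.50° = 1.481.

n ≈ 1.481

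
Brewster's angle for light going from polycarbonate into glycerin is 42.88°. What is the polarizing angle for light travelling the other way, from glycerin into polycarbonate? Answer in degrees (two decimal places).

The two Brewster angles are complementary: θ_B' = 90° − θ_B = 90° − 42.88° = 47.12°.

θ_B' ≈ 47.12°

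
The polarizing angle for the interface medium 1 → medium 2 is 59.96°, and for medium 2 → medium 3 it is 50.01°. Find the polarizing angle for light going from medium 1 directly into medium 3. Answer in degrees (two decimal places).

θ_B ≈ 64.12°

n₂/n₁ = tan 59.96° = 1.7293 and n₃/n₂ = tan 50.01° = 1.1922.
So n₃/n₁ = (n₂/n₁)(n₃/n₂) = 1.7293 × 1.1922 = 2.0616.
θ_B(1→3) = arctan(2.0616) = 64.12°.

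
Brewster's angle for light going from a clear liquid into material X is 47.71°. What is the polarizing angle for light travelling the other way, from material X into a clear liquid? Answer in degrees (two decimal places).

θ_B' ≈ 42.29°

The two Brewster angles are complementary: θ_B' = 90° − θ_B = 90° − 47.71° = 42.29°.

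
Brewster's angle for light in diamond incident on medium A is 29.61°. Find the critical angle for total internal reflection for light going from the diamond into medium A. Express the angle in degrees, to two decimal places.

From Brewster, n₂/n₁ = tan θ_B = tan 29.61° = 0.5683.
Then sin θ_c = n₂/n₁ = 0.5683, so θ_c = arcsin 0.5683 = 34.63°.

θ_c ≈ 34.63°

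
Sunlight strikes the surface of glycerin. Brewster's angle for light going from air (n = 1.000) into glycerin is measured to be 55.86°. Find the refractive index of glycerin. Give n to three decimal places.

n ≈ 1.475

Full polarization of the reflected beam means tan θ_B = n₂/n₁, where n₁ is the incident medium (air).
n₂ = n₁ tan θ_B = 1.000 × tan 55.86° = 1.475.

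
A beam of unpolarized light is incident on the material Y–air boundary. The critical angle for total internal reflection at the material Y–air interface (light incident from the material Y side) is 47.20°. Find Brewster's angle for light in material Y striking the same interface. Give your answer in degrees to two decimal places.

At the critical angle sin θ_c = n₂/n₁, giving n₂/n₁ = sin 47.20° = 0.7337.
Then tan θ_B = n₂/n₁ = 0.7337, so θ_B = arctan 0.7337 = 36.27°.

θ_B ≈ 36.27°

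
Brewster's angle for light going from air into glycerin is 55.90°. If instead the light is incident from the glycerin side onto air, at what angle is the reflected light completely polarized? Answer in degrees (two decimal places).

θ_B' ≈ 34.10°

Reversing the direction swaps n₁ and n₂, so tan θ_B' = 1/tan θ_B and θ_B' = 90° − θ_B.
Hence θ_B' = 90° − 55.90° = 34.10°.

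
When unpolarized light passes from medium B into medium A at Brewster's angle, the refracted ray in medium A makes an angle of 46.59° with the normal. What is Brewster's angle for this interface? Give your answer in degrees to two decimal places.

At Brewster's angle the reflected and refracted rays are perpendicular, so θ_B + θ_t = 90°.
So θ_B = 90° − θ_t = 90° − 46.59° = 43.41°.

θ_B ≈ 43.41°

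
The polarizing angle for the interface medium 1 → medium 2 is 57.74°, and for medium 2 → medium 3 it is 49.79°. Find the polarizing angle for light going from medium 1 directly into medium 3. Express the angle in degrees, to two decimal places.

Each Brewster angle gives a ratio: n₂/n₁ = tan 57.74° = 1.5843, n₃/n₂ = tan 49.79° = 1.1829.
So n₃/n₁ = (n₂/n₁)(n₃/n₂) = 1.5843 × 1.1829 = 1.8741.
θ_B(1→3) = arctan(1.8741) = 61.92°.

θ_B ≈ 61.92°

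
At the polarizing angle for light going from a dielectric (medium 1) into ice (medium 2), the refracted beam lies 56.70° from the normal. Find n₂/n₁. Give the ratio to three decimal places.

At Brewster incidence θ_B = 90° − θ_t = 90° − 56.70° = 33.30°.
tan θ_B = n₂/n₁, so n₂/n₁ = tan 33.30° = 0.657.

n₂/n₁ ≈ 0.657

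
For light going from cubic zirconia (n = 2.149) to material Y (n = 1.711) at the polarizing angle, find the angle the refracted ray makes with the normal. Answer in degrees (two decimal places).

θ_t ≈ 51.47°

First find Brewster's angle: tan θ_B = 1.711/2.149 = 0.7962, giving θ_B = 38.53°.
Since θ_B + θ_t = 90° at Brewster incidence, θ_t = 90° − 38.53° = 51.47°.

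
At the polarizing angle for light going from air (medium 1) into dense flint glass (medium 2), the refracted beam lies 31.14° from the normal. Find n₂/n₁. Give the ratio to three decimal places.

n₂/n₁ ≈ 1.655

θ_B + θ_t = 90°, so θ_B = 90° − 31.14° = 58.86°.
Then n₂/n₁ = tan θ_B = tan 58.86° = 1.655.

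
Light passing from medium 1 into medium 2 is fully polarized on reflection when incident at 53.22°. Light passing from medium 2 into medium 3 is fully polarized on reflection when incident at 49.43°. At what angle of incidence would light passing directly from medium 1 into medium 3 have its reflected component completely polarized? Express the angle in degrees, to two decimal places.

θ_B ≈ 57.38°

tan θ_B(1→2) = n₂/n₁ = tan 53.22° = 1.3377.
tan θ_B(2→3) = n₃/n₂ = tan 49.43° = 1.1680.
Multiplying, n₃/n₁ = 1.3377 × 1.1680 = 1.5624, and θ_B(1→3) = arctan 1.5624 = 57.38°.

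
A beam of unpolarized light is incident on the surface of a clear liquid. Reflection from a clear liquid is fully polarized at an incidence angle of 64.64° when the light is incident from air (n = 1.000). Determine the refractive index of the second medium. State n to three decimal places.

Brewster's law: tan θ_B = n₂/n₁ (light incident in air, refracted into a clear liquid).
n₂ = n₁ tan θ_B = 1.000 × tan 64.64° = 2.110.

n ≈ 2.110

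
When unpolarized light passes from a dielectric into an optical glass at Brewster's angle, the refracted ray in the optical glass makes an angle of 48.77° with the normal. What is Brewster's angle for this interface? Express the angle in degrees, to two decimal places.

θ_B ≈ 41.23°

Since the reflected and refracted rays are at right angles at the polarizing angle, θ_B + θ_t = 90°.
θ_B = 90° − 48.77° = 41.23°.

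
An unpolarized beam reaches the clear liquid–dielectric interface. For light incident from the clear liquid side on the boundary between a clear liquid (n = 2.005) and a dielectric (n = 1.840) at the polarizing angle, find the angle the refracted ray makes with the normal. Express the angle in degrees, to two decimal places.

tan θ_B = n₂/n₁ = 1.840/2.005 = 0.9177, so θ_B = 42.54°.
At Brewster's angle the reflected and refracted rays are perpendicular, so θ_t = 90° − θ_B = 90° − 42.54° = 47.46°.

θ_t ≈ 47.46°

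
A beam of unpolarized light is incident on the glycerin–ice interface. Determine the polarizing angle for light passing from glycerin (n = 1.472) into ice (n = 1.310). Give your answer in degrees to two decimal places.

θ_B ≈ 41.67°

The reflected p-component vanishes when tan θ_B = n₂/n₁.
Here n₂/n₁ = 1.310/1.472 = 0.8899, and Brewster's law gives tan θ_B = n₂/n₁.
So θ_B = arctan 0.8899 = 41.67°.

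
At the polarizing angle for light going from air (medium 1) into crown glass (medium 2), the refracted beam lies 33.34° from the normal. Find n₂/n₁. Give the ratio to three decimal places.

At Brewster incidence θ_B = 90° − θ_t = 90° − 33.34° = 56.66°.
Then n₂/n₁ = tan θ_B = tan 56.66° = 1.520.

n₂/n₁ ≈ 1.520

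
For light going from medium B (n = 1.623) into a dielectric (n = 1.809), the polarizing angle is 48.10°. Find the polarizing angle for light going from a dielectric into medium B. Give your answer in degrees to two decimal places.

Reversing the direction swaps n₁ and n₂, so tan θ_B' = 1/tan θ_B and θ_B' = 90° − θ_B.
Hence θ_B' = 90° − 48.10° = 41.90°.

θ_B' ≈ 41.90°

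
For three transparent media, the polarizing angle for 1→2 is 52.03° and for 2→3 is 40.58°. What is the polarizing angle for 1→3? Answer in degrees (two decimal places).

n₂/n₁ = tan 52.03° = 1.2813 and n₃/n₂ = tan 40.58° = 0.8565.
Multiplying, n₃/n₁ = 1.2813 × 0.8565 = 1.0975, and θ_B(1→3) = arctan 1.0975 = 47.66°.

θ_B ≈ 47.66°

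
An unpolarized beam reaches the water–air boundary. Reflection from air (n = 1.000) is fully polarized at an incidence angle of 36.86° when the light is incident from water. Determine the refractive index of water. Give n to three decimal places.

n ≈ 1.334

At the Brewster angle, tan θ_B = n₂/n₁ with n₁ on the incident side (water) and n₂ on the transmitted side (air).
n₁ = n₂ / tan θ_B = 1.000 / tan 36.86° = 1.334.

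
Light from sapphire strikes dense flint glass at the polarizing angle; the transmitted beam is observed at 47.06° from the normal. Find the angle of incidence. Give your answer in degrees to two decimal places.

At Brewster's angle the reflected and refracted rays are perpendicular, so θ_B + θ_t = 90°.
θ_B = 90° − 47.06° = 42.94°.

θ_B ≈ 42.94°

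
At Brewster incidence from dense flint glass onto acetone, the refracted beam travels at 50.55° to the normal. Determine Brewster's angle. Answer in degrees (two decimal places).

Since the reflected and refracted rays are at right angles at the polarizing angle, θ_B + θ_t = 90°.
θ_B = 90° − 50.55° = 39.45°.

θ_B ≈ 39.45°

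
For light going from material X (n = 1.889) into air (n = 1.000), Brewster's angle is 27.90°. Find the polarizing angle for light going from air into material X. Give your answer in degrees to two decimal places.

tan θ_B' = n₁/n₂ = 1/tan θ_B, so θ_B' = 90° − θ_B.
θ_B' = 90° − 27.90° = 62.10°.

θ_B' ≈ 62.10°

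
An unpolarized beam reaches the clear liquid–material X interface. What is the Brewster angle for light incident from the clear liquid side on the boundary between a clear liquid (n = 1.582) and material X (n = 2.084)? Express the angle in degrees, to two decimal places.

tan θ_B = n₂/n₁ = 2.084/1.582 = 1.3173.
θ_B = arctan(1.3173) = 52.80°.

θ_B ≈ 52.80°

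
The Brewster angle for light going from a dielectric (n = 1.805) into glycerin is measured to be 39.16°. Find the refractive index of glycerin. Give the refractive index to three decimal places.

n ≈ 1.470

Full polarization of the reflected beam means tan θ_B = n₂/n₁, where n₁ is the incident medium (a dielectric).
n₂ = n₁ tan θ_B = 1.805 × tan 39.16° = 1.470.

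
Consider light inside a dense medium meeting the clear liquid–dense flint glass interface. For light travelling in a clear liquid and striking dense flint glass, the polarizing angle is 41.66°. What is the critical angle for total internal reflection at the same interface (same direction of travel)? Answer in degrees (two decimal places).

tan θ_B = n₂/n₁ = tan 41.66° = 0.8897.
Total internal reflection: sin θ_c = n₂/n₁ = 0.8897.
θ_c = arcsin(0.8897) = 62.84°.

θ_c ≈ 62.84°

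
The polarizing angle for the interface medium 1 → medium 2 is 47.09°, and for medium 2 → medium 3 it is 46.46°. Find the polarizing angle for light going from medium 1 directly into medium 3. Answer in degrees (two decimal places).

n₂/n₁ = tan 47.09° = 1.0758 and n₃/n₂ = tan 46.46° = 1.0523.
n₃/n₁ = 1.1320. Then tan θ_B(1→3) = n₃/n₁, so θ_B(1→3) = arctan(1.1320) = 48.54°.

θ_B ≈ 48.54°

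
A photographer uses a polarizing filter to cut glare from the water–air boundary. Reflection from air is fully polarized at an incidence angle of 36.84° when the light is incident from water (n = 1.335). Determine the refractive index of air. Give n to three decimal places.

n ≈ 1.000

At Brewster's angle, tan θ_B = n₂/n₁ with n₁ on the incident side (water) and n₂ on the transmitted side (air).
n₂ = n₁ tan θ_B = 1.335 × tan 36.84° = 1.000.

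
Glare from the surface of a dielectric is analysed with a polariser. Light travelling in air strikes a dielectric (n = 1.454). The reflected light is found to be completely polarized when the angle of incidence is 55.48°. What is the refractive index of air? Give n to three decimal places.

Full polarization of the reflected beam means tan θ_B = n₂/n₁, where n₁ is the incident medium (air).
n₁ = n₂ / tan θ_B = 1.454 / tan 55.48° = 1.000.

n ≈ 1.000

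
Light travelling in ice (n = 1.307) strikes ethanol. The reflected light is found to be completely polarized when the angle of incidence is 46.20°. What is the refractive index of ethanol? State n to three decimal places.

Brewster's law: tan θ_B = n₂/n₁ (light incident in ice, refracted into ethanol).
n₂ = n₁ tan θ_B = 1.307 × tan 46.20° = 1.363.

n ≈ 1.363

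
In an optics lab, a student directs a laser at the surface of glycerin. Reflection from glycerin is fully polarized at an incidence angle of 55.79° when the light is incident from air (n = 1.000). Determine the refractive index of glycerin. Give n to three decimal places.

n ≈ 1.471

Full polarization of the reflected beam means tan θ_B = n₂/n₁, where n₁ is the incident medium (air).
n₂ = n₁ tan θ_B = 1.000 × tan 55.79° = 1.471.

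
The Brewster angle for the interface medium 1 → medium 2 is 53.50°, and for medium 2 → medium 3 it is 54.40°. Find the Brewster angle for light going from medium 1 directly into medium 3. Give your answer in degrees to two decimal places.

Each Brewster angle gives a ratio: n₂/n₁ = tan 53.50° = 1.3514, n₃/n₂ = tan 54.40° = 1.3968.
So n₃/n₁ = (n₂/n₁)(n₃/n₂) = 1.3514 × 1.3968 = 1.8876.
θ_B(1→3) = arctan(1.8876) = 62.09°.

θ_B ≈ 62.09°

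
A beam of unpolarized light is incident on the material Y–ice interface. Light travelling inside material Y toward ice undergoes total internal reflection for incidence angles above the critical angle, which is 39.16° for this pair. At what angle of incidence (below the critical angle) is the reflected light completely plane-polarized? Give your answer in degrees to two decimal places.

θ_B ≈ 32.27°

n₂/n₁ = sin θ_c = sin 39.16° = 0.6315.
tan θ_B equals the same ratio, so θ_B = arctan(0.6315) = 32.27°.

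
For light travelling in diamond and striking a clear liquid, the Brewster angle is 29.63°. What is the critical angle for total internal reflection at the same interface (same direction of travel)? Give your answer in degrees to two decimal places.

θ_c ≈ 34.66°

From Brewster, n₂/n₁ = tan θ_B = tan 29.63° = 0.5688.
Then sin θ_c = n₂/n₁ = 0.5688, so θ_c = arcsin 0.5688 = 34.66°.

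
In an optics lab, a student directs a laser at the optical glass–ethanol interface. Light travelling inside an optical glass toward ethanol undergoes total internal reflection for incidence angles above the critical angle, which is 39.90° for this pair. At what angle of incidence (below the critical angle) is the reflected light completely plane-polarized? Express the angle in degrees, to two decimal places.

θ_B ≈ 32.68°

At the critical angle sin θ_c = n₂/n₁, giving n₂/n₁ = sin 39.90° = 0.6414.
Then tan θ_B = n₂/n₁ = 0.6414, so θ_B = arctan 0.6414 = 32.68°.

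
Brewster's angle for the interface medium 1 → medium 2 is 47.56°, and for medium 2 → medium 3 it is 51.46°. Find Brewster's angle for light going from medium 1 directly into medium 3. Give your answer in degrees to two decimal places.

n₂/n₁ = tan 47.56° = 1.0936 and n₃/n₂ = tan 51.46° = 1.2554.
Multiplying, n₃/n₁ = 1.0936 × 1.2554 = 1.3729, and θ_B(1→3) = arctan 1.3729 = 53.93°.

θ_B ≈ 53.93°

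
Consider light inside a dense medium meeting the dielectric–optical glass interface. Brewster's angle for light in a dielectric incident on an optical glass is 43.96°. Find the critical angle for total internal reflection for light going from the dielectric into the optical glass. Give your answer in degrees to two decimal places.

n₂/n₁ = tan 43.96° = 0.9643; the critical angle satisfies sin θ_c = n₂/n₁.
θ_c = arcsin(0.9643) = 74.65°.

θ_c ≈ 74.65°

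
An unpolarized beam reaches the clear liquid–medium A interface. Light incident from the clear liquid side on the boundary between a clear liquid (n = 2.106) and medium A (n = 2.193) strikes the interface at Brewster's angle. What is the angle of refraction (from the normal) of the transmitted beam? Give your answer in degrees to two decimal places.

θ_t ≈ 43.84°

tan θ_B = n₂/n₁ = 2.193/2.106 = 1.0413, so θ_B = 46.16°.
At Brewster's angle the reflected and refracted rays are perpendicular, so θ_t = 90° − θ_B = 90° − 46.16° = 43.84°.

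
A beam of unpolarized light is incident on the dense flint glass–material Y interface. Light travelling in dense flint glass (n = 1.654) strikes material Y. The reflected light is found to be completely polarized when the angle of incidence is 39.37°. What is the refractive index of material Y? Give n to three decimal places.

At the polarizing angle, tan θ_B = n₂/n₁ with n₁ on the incident side (dense flint glass) and n₂ on the transmitted side (material Y).
n₂ = n₁ tan θ_B = 1.654 × tan 39.37° = 1.357.

n ≈ 1.357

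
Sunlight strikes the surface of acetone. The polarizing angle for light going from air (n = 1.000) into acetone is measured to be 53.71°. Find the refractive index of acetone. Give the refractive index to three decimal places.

Full polarization of the reflected beam means tan θ_B = n₂/n₁, where n₁ is the incident medium (air).
n₂ = n₁ tan θ_B = 1.000 × tan 53.71° = 1.362.

n ≈ 1.362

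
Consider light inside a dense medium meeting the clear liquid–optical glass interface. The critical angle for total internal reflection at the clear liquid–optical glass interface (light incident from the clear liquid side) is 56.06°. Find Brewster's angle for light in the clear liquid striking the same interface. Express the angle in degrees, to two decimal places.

sin θ_c = n₂/n₁, so n₂/n₁ = sin 56.06° = 0.8296.
Brewster: tan θ_B = n₂/n₁ = 0.8296.
θ_B = arctan(0.8296) = 39.68°.

θ_B ≈ 39.68°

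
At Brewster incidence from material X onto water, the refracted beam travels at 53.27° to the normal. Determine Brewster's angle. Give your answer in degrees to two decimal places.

θ_B ≈ 36.73°

Brewster's condition makes the reflected and refracted beams perpendicular: θ_B + θ_t = 90°.
θ_B = 90° − 53.27° = 36.73°.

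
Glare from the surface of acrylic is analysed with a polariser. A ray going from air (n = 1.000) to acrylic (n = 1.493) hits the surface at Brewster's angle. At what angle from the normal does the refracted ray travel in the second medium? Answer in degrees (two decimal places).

θ_t ≈ 33.81°

θ_B = arctan(n₂/n₁) = arctan(1.493/1.000) = 56.19°.
The refracted ray is perpendicular to the reflected ray, so θ_t = 90° − θ_B = 33.81°.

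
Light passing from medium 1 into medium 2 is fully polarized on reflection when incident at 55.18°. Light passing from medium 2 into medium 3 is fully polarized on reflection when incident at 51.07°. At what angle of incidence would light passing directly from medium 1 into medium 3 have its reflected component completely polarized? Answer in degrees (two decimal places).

θ_B ≈ 60.67°

n₂/n₁ = tan 55.18° = 1.4377 and n₃/n₂ = tan 51.07° = 1.2380.
n₃/n₁ = 1.7799. Then tan θ_B(1→3) = n₃/n₁, so θ_B(1→3) = arctan(1.7799) = 60.67°.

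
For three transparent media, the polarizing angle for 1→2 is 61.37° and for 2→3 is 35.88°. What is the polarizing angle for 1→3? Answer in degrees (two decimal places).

θ_B ≈ 52.96°

Each Brewster angle gives a ratio: n₂/n₁ = tan 61.37° = 1.8318, n₃/n₂ = tan 35.88° = 0.7233.
Multiplying, n₃/n₁ = 1.8318 × 0.7233 = 1.3251, and θ_B(1→3) = arctan 1.3251 = 52.96°.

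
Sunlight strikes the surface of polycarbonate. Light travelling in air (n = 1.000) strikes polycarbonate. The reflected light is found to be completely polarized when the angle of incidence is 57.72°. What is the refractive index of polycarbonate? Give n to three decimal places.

n ≈ 1.583

At the Brewster angle, tan θ_B = n₂/n₁ with n₁ on the incident side (air) and n₂ on the transmitted side (polycarbonate).
n₂ = n₁ tan θ_B = 1.000 × tan 57.72° = 1.583.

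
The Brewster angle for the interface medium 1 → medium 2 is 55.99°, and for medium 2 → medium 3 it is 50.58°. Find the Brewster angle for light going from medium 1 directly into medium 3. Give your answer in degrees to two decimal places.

n₂/n₁ = tan 55.99° = 1.4820 and n₃/n₂ = tan 50.58° = 1.2166.
n₃/n₁ = 1.8029. Then tan θ_B(1→3) = n₃/n₁, so θ_B(1→3) = arctan(1.8029) = 60.99°.

θ_B ≈ 60.99°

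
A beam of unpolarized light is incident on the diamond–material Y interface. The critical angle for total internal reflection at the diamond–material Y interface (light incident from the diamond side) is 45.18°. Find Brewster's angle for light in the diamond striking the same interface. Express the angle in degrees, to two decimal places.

θ_B ≈ 35.35°

At the critical angle sin θ_c = n₂/n₁, giving n₂/n₁ = sin 45.18° = 0.7093.
Then tan θ_B = n₂/n₁ = 0.7093, so θ_B = arctan 0.7093 = 35.35°.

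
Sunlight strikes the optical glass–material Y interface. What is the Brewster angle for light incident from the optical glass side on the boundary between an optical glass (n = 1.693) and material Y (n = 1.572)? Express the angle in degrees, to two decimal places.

tan θ_B = n₂/n₁ = 1.572/1.693 = 0.9285. Taking the arctangent, θ_B = 42.88°.

θ_B ≈ 42.88°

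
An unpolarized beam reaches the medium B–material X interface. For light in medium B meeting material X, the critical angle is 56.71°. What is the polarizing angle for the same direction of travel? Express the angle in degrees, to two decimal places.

θ_B ≈ 39.89°

n₂/n₁ = sin θ_c = sin 56.71° = 0.8359.
tan θ_B equals the same ratio, so θ_B = arctan(0.8359) = 39.89°.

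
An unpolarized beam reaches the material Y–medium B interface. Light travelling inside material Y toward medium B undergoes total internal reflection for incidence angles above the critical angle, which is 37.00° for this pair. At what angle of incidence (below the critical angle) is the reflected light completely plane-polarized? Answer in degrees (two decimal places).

θ_B ≈ 31.04°

At the critical angle sin θ_c = n₂/n₁, giving n₂/n₁ = sin 37.00° = 0.6018.
Then tan θ_B = n₂/n₁ = 0.6018, so θ_B = arctan 0.6018 = 31.04°.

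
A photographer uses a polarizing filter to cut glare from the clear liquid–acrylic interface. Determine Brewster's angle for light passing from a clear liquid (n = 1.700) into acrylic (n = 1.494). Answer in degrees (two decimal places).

tan θ_B = n₂/n₁ = 1.494/1.700 = 0.8788.
So θ_B = arctan 0.8788 = 41.31°.

θ_B ≈ 41.31°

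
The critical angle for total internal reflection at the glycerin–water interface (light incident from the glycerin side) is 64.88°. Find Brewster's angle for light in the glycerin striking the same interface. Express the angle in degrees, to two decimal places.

θ_B ≈ 42.16°

At the critical angle sin θ_c = n₂/n₁, giving n₂/n₁ = sin 64.88° = 0.9054.
Then tan θ_B = n₂/n₁ = 0.9054, so θ_B = arctan 0.9054 = 42.16°.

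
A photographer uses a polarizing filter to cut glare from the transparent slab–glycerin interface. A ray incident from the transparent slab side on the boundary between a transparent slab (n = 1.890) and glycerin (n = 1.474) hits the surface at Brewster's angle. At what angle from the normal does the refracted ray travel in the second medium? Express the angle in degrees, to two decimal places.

θ_t ≈ 52.05°

tan θ_B = n₂/n₁ = 1.474/1.890 = 0.7799, so θ_B = 37.95°.
Since θ_B + θ_t = 90° at Brewster incidence, θ_t = 90° − 37.95° = 52.05°.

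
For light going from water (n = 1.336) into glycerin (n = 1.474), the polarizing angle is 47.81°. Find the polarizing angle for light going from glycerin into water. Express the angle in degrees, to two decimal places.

θ_B' ≈ 42.19°

The two Brewster angles are complementary: θ_B' = 90° − θ_B = 90° − 47.81° = 42.19°.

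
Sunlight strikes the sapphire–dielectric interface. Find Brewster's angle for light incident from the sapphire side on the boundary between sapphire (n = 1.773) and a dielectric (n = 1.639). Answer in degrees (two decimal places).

θ_B ≈ 42.75°

Brewster's condition: tan θ_B = n₂/n₁ = 1.639/1.773 = 0.9244.
So θ_B = arctan 0.9244 = 42.75°.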